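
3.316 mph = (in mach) 0.004354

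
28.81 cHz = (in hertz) 0.2881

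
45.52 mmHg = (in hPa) 60.69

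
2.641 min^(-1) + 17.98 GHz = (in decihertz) 1.798e+11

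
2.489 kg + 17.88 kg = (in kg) 20.37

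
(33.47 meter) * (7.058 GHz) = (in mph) 5.284e+11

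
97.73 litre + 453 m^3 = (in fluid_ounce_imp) 1.595e+07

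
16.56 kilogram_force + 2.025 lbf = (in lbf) 38.53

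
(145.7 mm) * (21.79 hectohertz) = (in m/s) 317.5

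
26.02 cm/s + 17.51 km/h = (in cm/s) 512.4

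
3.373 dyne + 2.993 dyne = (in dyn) 6.366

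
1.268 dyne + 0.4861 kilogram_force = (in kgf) 0.4861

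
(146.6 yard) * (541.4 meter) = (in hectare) 7.258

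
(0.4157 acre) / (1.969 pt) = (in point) 6.865e+09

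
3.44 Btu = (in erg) 3.629e+10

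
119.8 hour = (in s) 4.313e+05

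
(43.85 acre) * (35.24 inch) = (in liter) 1.588e+08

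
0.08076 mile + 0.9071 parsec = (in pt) 7.934e+19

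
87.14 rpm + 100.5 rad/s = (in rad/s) 109.6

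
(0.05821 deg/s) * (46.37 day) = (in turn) 647.8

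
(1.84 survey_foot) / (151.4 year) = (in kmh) 4.229e-10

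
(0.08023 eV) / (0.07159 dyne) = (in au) 1.2e-25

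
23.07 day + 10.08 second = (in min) 3.322e+04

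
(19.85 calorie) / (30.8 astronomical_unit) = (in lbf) 4.052e-12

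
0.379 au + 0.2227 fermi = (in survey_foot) 1.86e+11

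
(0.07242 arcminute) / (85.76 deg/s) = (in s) 1.407e-05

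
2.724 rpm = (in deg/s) 16.34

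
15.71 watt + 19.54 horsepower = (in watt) 1.459e+04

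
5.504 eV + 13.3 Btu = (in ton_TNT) 3.354e-06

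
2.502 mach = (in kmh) 3067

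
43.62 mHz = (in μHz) 4.362e+04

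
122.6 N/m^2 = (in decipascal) 1226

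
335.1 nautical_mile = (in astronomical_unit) 4.148e-06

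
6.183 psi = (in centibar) 42.63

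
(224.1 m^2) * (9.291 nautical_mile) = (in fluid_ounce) 1.304e+11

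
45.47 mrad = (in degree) 2.605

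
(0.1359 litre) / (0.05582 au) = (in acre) 4.021e-18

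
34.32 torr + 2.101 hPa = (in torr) 35.9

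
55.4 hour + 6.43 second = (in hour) 55.4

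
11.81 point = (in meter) 0.004166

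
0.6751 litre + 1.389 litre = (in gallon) 0.5453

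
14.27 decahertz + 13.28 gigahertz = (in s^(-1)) 1.328e+10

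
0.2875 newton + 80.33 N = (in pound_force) 18.12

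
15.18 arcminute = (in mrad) 4.416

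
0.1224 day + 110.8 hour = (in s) 4.095e+05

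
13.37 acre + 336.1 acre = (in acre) 349.5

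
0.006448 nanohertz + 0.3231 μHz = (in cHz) 3.231e-05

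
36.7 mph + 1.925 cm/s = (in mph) 36.74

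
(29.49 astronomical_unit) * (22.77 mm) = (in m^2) 1.005e+11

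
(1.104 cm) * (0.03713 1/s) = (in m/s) 0.0004099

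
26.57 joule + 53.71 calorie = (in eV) 1.568e+21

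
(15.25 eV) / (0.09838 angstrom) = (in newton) 2.484e-07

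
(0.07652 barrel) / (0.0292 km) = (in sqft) 0.004485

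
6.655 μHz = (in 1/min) 0.0003993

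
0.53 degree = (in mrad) 9.25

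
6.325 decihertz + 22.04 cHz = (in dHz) 8.529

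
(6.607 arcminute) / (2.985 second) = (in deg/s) 0.03689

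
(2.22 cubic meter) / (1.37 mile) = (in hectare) 1.007e-07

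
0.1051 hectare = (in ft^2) 1.131e+04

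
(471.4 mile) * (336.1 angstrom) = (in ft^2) 0.2745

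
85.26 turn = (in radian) 535.7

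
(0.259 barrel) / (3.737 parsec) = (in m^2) 3.571e-19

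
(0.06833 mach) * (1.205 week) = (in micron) 1.696e+13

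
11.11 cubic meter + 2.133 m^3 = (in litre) 1.324e+04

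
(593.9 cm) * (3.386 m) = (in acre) 0.004969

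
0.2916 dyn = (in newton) 2.916e-06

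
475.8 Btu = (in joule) 5.02e+05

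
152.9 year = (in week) 7973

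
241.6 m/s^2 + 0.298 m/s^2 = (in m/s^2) 241.9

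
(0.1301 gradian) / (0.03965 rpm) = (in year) 1.561e-08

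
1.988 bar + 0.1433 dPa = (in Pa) 1.988e+05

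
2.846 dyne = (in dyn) 2.846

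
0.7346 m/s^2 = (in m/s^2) 0.7346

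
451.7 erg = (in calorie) 1.08e-05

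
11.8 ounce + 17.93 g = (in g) 352.5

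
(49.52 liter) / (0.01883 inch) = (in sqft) 1114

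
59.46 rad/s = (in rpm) 567.8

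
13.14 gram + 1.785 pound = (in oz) 29.02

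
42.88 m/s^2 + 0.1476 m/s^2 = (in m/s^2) 43.03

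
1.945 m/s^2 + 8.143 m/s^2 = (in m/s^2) 10.09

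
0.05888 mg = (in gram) 5.888e-05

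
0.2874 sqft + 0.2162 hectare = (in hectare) 0.2162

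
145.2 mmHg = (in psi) 2.808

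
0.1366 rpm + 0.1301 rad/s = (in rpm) 1.379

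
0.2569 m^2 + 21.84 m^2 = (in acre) 0.00546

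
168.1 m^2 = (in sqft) 1809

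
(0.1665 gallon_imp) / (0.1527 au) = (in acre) 8.188e-18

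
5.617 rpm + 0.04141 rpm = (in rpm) 5.658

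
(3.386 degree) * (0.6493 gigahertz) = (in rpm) 3.664e+08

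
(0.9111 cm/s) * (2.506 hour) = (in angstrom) 8.22e+11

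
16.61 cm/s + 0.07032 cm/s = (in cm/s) 16.68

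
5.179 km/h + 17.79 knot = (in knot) 20.59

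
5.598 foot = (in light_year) 1.804e-16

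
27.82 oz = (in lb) 1.739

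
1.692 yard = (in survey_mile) 0.0009614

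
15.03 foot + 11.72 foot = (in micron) 8.153e+06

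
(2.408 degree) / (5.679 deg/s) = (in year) 1.345e-08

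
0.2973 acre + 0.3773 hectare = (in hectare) 0.4976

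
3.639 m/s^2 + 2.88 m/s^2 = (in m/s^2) 6.519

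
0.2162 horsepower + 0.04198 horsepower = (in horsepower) 0.2582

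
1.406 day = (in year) 0.003852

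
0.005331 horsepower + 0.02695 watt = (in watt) 4.002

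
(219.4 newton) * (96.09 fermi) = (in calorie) 5.039e-12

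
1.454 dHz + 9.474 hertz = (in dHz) 96.19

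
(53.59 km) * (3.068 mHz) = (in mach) 0.4829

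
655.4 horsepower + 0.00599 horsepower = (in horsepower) 655.4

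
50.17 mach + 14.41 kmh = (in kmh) 6.151e+04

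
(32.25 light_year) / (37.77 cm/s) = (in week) 1.336e+12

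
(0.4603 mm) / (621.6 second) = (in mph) 1.656e-06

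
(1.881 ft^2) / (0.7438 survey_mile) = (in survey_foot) 0.000479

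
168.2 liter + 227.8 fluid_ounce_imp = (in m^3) 0.1747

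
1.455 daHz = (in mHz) 1.455e+04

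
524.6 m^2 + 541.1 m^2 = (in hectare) 0.1066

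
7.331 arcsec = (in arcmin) 0.1222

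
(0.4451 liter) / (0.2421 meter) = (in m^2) 0.001838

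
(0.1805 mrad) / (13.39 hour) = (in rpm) 3.576e-08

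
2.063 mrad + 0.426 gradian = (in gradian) 0.5573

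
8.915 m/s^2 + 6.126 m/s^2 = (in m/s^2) 15.04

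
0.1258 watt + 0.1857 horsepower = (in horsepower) 0.1859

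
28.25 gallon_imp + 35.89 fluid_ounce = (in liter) 129.5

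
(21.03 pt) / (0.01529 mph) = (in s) 1.085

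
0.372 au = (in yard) 6.086e+10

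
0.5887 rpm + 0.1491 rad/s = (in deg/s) 12.08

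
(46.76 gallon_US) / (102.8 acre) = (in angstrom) 4255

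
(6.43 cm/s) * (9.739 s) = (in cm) 62.62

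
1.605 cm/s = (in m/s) 0.01605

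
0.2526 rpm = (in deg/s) 1.516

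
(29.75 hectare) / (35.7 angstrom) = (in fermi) 8.333e+28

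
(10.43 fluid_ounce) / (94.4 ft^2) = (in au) 2.351e-16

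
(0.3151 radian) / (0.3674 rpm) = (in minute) 0.1365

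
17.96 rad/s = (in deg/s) 1029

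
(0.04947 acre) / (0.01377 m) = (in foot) 4.77e+04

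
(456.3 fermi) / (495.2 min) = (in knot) 2.985e-17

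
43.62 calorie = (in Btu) 0.173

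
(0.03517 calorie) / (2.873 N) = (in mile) 3.183e-05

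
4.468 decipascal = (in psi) 6.48e-05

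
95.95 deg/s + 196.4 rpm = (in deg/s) 1274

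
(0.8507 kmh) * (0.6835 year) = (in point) 1.444e+10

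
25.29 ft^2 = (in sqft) 25.29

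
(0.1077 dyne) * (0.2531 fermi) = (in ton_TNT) 6.515e-32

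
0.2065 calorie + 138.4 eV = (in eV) 5.393e+18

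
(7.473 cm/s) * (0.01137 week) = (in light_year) 5.432e-14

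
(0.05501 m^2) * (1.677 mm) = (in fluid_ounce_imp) 3.247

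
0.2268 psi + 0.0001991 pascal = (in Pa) 1564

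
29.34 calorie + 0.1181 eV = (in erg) 1.228e+09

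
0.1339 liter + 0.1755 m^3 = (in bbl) 1.105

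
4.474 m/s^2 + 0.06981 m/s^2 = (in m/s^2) 4.544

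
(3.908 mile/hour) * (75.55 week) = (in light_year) 8.438e-09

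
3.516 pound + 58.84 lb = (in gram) 2.828e+04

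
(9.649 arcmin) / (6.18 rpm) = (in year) 1.375e-10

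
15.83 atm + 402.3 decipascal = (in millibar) 1.604e+04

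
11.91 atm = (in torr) 9052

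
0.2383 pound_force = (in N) 1.06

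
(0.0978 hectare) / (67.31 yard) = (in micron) 1.589e+07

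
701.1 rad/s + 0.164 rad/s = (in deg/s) 4.018e+04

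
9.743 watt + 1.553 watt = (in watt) 11.3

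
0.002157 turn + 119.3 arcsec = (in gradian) 0.8996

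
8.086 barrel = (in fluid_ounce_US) 4.347e+04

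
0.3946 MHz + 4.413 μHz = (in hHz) 3946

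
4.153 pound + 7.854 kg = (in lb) 21.47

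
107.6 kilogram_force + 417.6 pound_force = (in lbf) 654.8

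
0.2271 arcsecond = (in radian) 1.101e-06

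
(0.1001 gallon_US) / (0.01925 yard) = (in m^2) 0.02153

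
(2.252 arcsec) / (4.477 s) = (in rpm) 2.329e-05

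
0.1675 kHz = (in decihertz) 1675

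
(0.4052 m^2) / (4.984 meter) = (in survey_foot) 0.2667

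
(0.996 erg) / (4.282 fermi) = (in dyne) 2.326e+12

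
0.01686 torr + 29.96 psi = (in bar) 2.066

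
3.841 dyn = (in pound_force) 8.635e-06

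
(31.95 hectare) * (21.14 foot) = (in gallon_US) 5.438e+08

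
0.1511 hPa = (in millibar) 0.1511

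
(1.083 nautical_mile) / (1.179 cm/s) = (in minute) 2835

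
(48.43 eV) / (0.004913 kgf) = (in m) 1.61e-16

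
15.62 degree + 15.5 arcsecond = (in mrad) 272.7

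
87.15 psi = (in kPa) 600.9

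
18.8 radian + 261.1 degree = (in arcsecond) 4.818e+06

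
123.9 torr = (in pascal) 1.652e+04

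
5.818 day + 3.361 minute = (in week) 0.8315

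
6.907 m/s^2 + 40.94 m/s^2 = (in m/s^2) 47.85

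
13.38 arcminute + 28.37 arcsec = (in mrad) 4.03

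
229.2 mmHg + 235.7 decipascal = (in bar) 0.3058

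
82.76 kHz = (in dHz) 8.276e+05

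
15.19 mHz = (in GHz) 1.519e-11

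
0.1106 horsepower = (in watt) 82.47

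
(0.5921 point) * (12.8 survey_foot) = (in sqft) 0.008772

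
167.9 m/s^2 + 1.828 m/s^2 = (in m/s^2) 169.7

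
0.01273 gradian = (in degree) 0.01146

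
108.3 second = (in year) 3.434e-06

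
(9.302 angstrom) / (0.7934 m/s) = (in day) 1.357e-14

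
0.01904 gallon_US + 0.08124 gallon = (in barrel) 0.002388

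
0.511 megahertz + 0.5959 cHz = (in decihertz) 5.11e+06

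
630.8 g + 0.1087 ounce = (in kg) 0.6339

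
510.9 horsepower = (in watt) 3.81e+05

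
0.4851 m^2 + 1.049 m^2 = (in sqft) 16.51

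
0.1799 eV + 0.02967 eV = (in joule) 3.358e-20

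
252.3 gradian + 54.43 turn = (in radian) 346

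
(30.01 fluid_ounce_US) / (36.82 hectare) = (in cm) 2.41e-07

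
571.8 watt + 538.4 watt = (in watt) 1110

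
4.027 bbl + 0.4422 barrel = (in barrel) 4.469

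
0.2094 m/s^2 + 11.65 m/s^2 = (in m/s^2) 11.86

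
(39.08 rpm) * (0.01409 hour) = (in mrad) 2.076e+05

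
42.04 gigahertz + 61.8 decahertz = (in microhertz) 4.204e+16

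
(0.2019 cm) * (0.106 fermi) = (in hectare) 2.14e-23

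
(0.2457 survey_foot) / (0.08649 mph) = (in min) 0.03228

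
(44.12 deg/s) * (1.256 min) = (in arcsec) 1.197e+07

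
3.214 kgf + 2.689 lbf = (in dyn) 4.348e+06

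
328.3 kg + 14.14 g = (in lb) 723.8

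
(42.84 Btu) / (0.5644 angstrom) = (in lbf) 1.8e+14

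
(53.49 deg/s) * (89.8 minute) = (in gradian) 3.202e+05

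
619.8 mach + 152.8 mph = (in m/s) 2.111e+05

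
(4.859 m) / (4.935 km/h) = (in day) 4.102e-05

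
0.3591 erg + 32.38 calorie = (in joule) 135.5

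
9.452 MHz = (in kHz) 9452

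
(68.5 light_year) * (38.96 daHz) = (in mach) 7.415e+17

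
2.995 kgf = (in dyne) 2.937e+06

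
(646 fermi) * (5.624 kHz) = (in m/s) 3.633e-09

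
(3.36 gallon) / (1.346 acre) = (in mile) 1.451e-09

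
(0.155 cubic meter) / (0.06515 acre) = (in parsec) 1.905e-20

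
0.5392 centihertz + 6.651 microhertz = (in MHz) 5.399e-09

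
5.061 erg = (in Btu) 4.797e-10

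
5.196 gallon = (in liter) 19.67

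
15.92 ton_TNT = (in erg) 6.661e+17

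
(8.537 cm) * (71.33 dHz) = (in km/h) 2.192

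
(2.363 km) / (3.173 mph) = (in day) 0.01928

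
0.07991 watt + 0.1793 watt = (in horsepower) 0.0003476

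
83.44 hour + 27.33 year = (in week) 1426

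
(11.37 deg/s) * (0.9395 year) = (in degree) 3.369e+08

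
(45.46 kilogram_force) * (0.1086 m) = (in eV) 3.022e+20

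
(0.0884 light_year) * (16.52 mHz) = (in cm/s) 1.382e+15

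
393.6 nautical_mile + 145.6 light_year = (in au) 9.208e+06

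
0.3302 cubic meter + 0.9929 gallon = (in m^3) 0.334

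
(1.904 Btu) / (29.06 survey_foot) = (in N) 226.8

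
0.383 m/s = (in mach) 0.001125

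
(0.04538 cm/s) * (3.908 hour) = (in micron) 6.384e+06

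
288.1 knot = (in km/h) 533.6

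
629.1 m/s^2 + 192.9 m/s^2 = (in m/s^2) 822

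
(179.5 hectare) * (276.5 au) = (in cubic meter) 7.425e+19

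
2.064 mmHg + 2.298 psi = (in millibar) 161.2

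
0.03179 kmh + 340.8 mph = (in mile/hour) 340.8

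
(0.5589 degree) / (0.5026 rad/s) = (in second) 0.01941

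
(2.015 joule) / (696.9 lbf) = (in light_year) 6.871e-20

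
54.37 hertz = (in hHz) 0.5437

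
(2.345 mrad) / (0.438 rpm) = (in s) 0.05113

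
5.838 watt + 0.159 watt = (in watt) 5.997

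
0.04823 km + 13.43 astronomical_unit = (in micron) 2.009e+18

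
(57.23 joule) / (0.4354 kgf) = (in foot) 43.97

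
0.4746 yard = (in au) 2.901e-12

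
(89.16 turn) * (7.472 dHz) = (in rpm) 3997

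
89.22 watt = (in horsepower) 0.1196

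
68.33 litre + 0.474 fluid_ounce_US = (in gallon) 18.05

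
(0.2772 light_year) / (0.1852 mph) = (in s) 3.168e+16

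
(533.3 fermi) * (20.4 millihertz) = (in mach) 3.195e-17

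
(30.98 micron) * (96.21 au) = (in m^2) 4.459e+08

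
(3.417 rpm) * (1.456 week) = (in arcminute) 1.083e+09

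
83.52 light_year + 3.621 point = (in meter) 7.902e+17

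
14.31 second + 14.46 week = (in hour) 2429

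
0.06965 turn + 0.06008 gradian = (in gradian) 27.92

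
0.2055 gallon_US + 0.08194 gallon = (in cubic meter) 0.001088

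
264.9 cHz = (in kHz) 0.002649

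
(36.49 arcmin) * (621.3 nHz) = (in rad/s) 6.595e-09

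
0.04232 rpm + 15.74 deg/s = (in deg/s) 15.99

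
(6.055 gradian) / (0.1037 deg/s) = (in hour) 0.0146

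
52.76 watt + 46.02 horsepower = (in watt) 3.437e+04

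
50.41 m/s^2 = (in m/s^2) 50.41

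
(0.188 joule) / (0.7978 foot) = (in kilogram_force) 0.07884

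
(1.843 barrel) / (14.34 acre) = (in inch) 0.0001988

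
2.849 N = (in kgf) 0.2905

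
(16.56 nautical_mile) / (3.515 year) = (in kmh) 0.000996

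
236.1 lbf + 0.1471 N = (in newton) 1050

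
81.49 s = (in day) 0.0009432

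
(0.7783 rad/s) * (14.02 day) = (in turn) 1.5e+05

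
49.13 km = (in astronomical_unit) 3.284e-07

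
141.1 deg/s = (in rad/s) 2.463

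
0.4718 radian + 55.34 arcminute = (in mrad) 487.9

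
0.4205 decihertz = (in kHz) 4.205e-05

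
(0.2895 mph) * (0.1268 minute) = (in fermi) 9.846e+14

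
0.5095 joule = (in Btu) 0.0004829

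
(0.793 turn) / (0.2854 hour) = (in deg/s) 0.2779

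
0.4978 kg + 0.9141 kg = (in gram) 1412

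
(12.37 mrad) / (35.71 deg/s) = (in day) 2.297e-07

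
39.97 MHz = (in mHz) 3.997e+10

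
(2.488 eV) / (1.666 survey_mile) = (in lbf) 3.342e-23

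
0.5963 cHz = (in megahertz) 5.963e-09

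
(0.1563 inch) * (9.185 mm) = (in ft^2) 0.0003925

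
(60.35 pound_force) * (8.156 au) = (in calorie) 7.828e+13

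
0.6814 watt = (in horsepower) 0.0009138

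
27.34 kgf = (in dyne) 2.681e+07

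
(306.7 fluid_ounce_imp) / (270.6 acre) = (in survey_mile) 4.945e-12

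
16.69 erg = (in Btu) 1.582e-09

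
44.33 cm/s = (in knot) 0.8617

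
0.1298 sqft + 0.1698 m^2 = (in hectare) 1.819e-05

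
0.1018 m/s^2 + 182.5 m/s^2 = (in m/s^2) 182.6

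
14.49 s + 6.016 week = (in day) 42.11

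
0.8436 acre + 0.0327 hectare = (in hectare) 0.3741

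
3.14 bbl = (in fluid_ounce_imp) 1.757e+04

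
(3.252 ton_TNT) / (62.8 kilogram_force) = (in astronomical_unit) 0.0001477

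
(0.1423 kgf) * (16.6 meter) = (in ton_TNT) 5.537e-09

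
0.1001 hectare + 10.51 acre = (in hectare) 4.353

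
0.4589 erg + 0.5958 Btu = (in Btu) 0.5958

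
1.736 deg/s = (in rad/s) 0.0303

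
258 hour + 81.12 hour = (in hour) 339.1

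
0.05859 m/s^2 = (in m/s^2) 0.05859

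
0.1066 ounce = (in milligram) 3022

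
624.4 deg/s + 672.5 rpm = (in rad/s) 81.32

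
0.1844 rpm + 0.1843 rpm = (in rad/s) 0.03861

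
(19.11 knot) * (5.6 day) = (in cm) 4.757e+08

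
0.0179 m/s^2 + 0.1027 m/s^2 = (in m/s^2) 0.1206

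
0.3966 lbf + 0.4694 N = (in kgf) 0.2278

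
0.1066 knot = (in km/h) 0.1974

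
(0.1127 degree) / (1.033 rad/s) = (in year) 6.038e-11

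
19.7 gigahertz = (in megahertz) 1.97e+04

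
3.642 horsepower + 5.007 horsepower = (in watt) 6450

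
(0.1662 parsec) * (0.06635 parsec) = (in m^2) 1.05e+31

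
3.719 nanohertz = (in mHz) 3.719e-06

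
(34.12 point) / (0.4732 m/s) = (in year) 8.066e-10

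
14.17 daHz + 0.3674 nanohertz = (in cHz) 1.417e+04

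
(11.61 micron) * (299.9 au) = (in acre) 1.287e+05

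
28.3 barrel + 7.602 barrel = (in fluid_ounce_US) 1.93e+05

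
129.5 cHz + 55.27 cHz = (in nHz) 1.848e+09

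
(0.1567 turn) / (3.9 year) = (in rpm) 7.644e-08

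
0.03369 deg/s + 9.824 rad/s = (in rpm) 93.82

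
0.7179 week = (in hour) 120.6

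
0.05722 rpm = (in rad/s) 0.005992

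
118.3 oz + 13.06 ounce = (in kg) 3.724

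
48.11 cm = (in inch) 18.94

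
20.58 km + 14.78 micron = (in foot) 6.752e+04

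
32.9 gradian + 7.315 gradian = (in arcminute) 2172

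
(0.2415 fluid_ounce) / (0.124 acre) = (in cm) 1.423e-06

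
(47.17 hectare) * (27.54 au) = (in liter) 1.943e+21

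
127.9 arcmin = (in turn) 0.005921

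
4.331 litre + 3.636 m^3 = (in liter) 3640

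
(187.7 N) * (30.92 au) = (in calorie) 2.075e+14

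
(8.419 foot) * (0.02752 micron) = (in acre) 1.745e-11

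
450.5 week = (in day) 3154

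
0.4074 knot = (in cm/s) 20.96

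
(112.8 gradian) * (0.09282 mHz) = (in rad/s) 0.0001645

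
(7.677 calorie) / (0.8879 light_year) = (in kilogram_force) 3.899e-16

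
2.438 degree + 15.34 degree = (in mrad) 310.3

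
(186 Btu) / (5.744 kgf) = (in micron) 3.484e+09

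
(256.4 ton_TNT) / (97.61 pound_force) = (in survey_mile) 1.535e+06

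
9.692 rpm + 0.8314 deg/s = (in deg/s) 58.98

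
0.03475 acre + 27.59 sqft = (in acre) 0.03538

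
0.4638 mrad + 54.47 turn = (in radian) 342.2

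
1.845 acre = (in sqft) 8.037e+04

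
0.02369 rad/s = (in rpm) 0.2262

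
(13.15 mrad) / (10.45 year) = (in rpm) 3.81e-10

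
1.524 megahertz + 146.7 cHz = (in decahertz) 1.524e+05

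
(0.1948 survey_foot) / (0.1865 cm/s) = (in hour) 0.008843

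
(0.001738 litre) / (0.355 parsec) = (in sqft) 1.708e-21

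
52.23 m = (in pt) 1.481e+05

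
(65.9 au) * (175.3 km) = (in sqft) 1.86e+19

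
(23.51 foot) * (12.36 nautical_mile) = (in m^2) 1.64e+05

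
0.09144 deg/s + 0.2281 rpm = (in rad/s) 0.02548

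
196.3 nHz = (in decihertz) 1.963e-06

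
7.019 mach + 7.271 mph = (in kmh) 8616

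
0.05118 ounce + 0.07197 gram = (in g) 1.523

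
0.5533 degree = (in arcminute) 33.2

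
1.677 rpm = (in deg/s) 10.06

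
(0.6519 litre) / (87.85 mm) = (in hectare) 7.421e-07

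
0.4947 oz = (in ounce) 0.4947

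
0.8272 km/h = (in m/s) 0.2298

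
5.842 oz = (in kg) 0.1656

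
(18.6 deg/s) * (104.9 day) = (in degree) 1.686e+08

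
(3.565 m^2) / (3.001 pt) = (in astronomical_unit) 2.251e-08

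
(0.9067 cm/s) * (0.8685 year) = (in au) 1.66e-06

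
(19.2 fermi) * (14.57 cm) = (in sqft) 3.011e-14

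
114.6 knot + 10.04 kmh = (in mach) 0.1813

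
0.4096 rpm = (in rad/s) 0.04289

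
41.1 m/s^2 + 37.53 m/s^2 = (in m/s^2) 78.63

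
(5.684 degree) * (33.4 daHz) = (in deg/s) 1898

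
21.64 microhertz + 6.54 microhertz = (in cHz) 0.002818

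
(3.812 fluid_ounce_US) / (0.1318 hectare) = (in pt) 0.0002425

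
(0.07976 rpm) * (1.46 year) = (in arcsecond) 7.932e+10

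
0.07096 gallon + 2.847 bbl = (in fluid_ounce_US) 1.531e+04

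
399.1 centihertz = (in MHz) 3.991e-06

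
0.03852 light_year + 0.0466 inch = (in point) 1.033e+18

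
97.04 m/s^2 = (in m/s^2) 97.04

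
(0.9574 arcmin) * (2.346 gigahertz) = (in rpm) 6.239e+06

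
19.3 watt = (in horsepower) 0.02588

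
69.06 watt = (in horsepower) 0.09261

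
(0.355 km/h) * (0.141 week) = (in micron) 8.409e+09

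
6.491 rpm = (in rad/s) 0.6797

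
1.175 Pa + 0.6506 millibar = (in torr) 0.4968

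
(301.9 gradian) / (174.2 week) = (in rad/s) 4.501e-08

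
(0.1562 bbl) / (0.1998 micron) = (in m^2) 1.243e+05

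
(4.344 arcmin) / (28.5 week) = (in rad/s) 7.331e-11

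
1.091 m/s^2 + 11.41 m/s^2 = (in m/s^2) 12.5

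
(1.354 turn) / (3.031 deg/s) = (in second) 160.8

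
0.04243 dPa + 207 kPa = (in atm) 2.043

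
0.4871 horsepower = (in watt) 363.2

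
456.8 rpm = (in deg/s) 2741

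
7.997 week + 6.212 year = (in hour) 5.576e+04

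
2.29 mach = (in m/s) 779.7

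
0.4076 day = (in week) 0.05823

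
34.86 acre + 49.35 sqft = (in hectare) 14.11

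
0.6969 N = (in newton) 0.6969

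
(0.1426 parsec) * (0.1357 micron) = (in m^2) 5.971e+08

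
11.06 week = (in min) 1.115e+05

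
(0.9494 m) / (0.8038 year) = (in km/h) 1.348e-07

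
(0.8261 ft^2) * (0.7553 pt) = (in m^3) 2.045e-05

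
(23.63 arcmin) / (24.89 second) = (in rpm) 0.002637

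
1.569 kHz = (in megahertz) 0.001569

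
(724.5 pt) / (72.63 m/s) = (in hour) 9.775e-07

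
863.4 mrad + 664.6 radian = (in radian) 665.5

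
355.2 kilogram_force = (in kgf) 355.2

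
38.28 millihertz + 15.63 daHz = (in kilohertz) 0.1563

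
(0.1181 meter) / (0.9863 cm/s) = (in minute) 0.1996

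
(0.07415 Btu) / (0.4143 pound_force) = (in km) 0.04245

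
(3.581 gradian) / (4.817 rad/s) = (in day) 1.352e-07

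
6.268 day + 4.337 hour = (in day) 6.449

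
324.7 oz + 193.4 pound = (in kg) 96.93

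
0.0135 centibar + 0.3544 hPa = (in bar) 0.0004894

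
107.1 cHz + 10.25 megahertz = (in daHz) 1.025e+06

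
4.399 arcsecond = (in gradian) 0.001358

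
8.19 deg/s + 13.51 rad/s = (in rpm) 130.4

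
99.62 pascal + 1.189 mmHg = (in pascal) 258.1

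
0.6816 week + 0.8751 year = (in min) 4.668e+05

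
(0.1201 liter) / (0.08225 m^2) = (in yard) 0.001597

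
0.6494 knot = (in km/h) 1.203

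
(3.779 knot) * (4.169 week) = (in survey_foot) 1.608e+07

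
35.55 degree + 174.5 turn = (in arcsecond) 2.263e+08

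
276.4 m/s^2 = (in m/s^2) 276.4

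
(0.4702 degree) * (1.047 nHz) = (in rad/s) 8.592e-12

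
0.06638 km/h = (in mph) 0.04125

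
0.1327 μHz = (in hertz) 1.327e-07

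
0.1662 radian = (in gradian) 10.58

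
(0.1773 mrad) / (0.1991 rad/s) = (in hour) 2.474e-07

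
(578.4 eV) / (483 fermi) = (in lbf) 4.313e-05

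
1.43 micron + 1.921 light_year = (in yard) 1.988e+16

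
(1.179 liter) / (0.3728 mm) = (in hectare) 0.0003163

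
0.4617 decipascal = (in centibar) 4.617e-05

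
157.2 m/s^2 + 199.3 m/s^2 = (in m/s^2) 356.5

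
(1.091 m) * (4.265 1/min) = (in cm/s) 7.755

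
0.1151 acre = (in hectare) 0.04658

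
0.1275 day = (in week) 0.01821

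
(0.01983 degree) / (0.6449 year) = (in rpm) 1.625e-10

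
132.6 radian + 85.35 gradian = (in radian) 133.9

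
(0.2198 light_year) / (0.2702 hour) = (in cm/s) 2.138e+14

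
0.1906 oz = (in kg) 0.005403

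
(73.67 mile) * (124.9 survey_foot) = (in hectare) 451.4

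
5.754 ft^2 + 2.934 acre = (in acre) 2.934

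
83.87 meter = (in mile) 0.05211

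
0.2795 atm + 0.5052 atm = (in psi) 11.53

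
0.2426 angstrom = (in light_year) 2.564e-27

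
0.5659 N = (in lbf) 0.1272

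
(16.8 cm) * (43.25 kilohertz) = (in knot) 1.412e+04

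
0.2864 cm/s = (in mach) 8.411e-06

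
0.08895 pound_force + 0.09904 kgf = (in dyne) 1.367e+05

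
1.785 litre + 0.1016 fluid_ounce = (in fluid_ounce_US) 60.46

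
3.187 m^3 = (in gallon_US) 841.9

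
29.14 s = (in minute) 0.4857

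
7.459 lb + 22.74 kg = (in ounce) 921.5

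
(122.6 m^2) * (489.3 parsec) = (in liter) 1.851e+24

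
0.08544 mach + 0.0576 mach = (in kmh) 175.3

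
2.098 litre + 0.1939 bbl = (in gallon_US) 8.698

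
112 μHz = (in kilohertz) 1.12e-07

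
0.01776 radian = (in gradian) 1.131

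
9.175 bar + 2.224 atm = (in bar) 11.43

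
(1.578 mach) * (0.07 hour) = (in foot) 4.442e+05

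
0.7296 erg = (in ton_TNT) 1.744e-17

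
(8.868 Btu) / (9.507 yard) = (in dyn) 1.076e+08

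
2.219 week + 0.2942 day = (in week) 2.261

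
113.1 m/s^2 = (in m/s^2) 113.1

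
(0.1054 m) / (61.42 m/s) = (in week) 2.837e-09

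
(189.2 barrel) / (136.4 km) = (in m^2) 0.0002205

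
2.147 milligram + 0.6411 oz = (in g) 18.18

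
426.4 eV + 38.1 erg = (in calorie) 9.106e-07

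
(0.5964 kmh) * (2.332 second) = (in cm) 38.63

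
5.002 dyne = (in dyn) 5.002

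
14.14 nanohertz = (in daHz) 1.414e-09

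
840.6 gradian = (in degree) 756.5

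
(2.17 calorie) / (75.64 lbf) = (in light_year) 2.852e-18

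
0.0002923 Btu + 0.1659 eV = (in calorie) 0.07371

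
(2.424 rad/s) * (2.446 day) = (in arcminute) 1.761e+09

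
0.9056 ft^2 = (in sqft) 0.9056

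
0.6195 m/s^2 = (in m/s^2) 0.6195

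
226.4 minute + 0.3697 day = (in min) 758.8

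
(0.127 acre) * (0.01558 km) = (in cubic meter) 8007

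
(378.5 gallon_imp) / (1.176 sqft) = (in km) 0.01575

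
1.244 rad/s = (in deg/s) 71.28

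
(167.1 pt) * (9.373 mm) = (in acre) 1.365e-07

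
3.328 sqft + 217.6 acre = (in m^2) 8.806e+05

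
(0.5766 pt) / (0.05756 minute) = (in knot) 0.0001145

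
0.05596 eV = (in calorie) 2.143e-21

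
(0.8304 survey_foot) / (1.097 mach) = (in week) 1.12e-09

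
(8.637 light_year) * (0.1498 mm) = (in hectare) 1.224e+09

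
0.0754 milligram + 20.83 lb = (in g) 9448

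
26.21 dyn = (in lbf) 5.892e-05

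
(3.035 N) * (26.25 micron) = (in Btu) 7.551e-08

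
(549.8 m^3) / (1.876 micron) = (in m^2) 2.931e+08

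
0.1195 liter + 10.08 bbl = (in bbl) 10.08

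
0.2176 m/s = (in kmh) 0.7834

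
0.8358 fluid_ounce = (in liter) 0.02472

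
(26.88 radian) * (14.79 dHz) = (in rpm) 379.6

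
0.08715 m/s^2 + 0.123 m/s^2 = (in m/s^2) 0.2102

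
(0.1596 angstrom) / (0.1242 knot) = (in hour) 6.939e-14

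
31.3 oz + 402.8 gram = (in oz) 45.51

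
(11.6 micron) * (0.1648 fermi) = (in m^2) 1.912e-21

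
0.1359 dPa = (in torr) 0.0001019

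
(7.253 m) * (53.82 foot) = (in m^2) 119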